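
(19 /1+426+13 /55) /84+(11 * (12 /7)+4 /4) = 4151 /165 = 25.16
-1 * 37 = -37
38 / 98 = 19 / 49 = 0.39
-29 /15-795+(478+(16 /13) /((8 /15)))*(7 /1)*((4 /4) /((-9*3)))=-1617158 /1755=-921.46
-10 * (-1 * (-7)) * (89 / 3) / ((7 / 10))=-8900 / 3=-2966.67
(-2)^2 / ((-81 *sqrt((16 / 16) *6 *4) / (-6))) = 2 *sqrt(6) / 81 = 0.06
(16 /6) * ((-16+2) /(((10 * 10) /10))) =-56 /15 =-3.73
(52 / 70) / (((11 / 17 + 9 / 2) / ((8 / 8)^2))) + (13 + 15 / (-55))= 12.87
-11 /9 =-1.22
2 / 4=1 / 2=0.50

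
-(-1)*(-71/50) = -71/50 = -1.42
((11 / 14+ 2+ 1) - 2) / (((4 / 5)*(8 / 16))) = 125 / 28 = 4.46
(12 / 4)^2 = 9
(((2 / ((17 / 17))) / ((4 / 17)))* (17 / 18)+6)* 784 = 98980 / 9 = 10997.78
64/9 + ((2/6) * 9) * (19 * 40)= 20584/9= 2287.11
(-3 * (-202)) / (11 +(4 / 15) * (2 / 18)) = 81810 / 1489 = 54.94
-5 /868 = -0.01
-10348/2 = -5174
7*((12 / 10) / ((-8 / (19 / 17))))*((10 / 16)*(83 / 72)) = -11039 / 13056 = -0.85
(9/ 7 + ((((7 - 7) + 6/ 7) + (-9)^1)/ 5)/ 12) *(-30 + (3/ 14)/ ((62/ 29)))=-596919/ 17360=-34.38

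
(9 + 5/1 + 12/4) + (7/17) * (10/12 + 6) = 2021/102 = 19.81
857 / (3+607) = 857 / 610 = 1.40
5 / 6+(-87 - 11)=-97.17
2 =2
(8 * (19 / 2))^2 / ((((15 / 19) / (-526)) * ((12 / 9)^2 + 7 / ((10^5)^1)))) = -3463520640000 / 1600063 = -2164615.17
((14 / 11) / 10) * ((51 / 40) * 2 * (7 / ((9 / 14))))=5831 / 1650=3.53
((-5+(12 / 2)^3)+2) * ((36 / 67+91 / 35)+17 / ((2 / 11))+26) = 17501571 / 670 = 26121.75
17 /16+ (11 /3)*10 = 1811 /48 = 37.73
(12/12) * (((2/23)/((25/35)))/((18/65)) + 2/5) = 869/1035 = 0.84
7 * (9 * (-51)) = -3213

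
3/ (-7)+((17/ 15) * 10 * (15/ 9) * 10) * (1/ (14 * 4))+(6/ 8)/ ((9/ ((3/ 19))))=2023/ 684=2.96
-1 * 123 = -123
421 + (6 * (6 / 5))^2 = 11821 / 25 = 472.84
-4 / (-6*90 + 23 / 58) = 232 / 31297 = 0.01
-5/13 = -0.38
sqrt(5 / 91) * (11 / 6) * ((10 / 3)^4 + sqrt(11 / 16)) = 11 * sqrt(5005) / 2184 + 55000 * sqrt(455) / 22113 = 53.41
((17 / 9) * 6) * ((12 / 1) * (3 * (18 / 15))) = 489.60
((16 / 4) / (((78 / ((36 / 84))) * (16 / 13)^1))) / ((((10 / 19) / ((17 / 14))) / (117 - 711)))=-95931 / 3920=-24.47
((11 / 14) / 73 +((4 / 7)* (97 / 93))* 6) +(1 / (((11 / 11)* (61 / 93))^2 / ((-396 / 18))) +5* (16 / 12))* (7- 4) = -15304545071 / 117888722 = -129.82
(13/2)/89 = 13/178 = 0.07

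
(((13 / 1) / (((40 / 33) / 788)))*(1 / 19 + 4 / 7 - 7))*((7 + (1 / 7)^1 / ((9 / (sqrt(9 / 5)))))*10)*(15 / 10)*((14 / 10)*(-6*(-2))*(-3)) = 1290006432*sqrt(5) / 3325 + 27090135072 / 95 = 286026848.00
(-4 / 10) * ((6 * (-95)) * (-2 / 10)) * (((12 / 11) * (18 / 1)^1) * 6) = -295488 / 55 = -5372.51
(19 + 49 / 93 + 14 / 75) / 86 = 7639 / 33325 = 0.23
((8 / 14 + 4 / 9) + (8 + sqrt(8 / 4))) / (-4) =-142 / 63 - sqrt(2) / 4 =-2.61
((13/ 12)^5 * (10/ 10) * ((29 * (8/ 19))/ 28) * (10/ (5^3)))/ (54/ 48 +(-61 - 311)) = -10767497/ 76712378400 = -0.00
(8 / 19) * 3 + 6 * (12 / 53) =2640 / 1007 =2.62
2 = 2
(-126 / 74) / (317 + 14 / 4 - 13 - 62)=-0.01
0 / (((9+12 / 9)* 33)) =0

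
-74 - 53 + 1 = -126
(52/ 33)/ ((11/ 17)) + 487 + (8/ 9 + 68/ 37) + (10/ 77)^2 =971736767/ 1974357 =492.18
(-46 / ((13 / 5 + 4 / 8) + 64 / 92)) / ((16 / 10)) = -13225 / 1746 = -7.57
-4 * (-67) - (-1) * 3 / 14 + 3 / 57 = 71359 / 266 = 268.27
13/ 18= 0.72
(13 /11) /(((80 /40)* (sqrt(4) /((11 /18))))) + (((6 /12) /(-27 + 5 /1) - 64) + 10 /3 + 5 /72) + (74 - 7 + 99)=6967 /66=105.56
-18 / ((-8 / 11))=99 / 4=24.75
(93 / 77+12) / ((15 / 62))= 21018 / 385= 54.59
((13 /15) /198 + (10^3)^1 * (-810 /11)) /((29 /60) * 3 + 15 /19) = -755509046 /22977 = -32881.10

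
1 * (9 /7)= 9 /7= 1.29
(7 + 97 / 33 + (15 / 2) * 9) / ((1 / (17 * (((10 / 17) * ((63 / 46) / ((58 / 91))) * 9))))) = 439520445 / 29348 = 14976.16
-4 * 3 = -12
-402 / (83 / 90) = -435.90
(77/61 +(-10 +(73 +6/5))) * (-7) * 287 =-40111694/305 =-131513.75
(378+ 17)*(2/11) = 71.82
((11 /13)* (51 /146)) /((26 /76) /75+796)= 799425 /2152913737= 0.00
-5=-5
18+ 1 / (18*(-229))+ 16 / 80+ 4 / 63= 2634839 / 144270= 18.26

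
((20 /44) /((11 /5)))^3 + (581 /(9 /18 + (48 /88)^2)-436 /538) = 727.71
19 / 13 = 1.46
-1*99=-99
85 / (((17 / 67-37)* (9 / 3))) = -0.77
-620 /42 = -310 /21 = -14.76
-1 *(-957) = 957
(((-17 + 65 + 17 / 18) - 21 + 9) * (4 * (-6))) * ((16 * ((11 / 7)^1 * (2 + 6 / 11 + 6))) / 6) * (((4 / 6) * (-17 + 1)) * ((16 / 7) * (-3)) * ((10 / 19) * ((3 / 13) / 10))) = -7700480 / 273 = -28206.89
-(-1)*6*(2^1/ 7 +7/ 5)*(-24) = -242.74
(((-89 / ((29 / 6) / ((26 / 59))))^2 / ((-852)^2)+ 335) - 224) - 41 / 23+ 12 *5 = 57436739829939 / 339425567303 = 169.22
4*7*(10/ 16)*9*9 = 2835/ 2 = 1417.50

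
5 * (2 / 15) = 2 / 3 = 0.67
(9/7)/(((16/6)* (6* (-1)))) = -9/112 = -0.08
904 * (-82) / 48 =-4633 / 3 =-1544.33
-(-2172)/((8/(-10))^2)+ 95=13955/4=3488.75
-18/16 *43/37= -387/296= -1.31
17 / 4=4.25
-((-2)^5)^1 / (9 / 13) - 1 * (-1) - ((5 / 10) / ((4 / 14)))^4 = 87191 / 2304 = 37.84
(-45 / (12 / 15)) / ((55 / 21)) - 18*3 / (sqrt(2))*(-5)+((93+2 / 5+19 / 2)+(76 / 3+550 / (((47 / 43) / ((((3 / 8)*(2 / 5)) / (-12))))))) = 6232921 / 62040+135*sqrt(2) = 291.38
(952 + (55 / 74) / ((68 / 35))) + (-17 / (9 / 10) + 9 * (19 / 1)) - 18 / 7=349326979 / 317016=1101.92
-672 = -672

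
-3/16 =-0.19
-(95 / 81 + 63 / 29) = -7858 / 2349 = -3.35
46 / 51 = 0.90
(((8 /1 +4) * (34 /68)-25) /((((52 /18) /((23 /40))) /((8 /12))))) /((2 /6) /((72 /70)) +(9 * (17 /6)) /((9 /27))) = -35397 /1078610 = -0.03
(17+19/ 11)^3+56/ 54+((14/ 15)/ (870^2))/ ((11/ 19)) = 5514771065677/ 839528250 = 6568.89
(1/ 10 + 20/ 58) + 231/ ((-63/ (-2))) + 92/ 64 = 64141/ 6960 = 9.22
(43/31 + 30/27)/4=697/1116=0.62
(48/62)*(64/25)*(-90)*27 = -746496/155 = -4816.10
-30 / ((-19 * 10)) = 3 / 19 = 0.16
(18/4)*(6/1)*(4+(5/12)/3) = 447/4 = 111.75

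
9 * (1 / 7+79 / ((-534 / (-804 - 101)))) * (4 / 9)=1001998 / 1869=536.11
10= 10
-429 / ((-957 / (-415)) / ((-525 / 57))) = 944125 / 551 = 1713.48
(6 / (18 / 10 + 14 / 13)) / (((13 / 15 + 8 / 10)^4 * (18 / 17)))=351 / 1375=0.26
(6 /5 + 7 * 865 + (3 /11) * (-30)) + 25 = 334016 /55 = 6073.02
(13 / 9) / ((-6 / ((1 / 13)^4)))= -1 / 118638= -0.00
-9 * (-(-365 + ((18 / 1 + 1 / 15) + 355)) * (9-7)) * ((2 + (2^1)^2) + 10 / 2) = 7986 / 5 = 1597.20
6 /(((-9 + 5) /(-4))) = 6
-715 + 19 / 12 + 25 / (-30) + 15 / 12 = -713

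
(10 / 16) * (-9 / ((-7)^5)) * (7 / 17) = 45 / 326536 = 0.00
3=3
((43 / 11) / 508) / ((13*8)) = 43 / 581152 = 0.00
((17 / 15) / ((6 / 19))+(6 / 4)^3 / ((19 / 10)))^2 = 336685801 / 11696400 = 28.79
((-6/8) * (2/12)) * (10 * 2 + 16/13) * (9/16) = -621/416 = -1.49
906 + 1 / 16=906.06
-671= -671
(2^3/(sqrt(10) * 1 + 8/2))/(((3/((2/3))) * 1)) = 32/27-8 * sqrt(10)/27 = 0.25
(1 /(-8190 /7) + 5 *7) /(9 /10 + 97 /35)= 286643 /30069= 9.53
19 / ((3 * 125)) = 0.05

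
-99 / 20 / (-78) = 33 / 520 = 0.06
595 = 595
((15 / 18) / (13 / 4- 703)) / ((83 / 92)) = -920 / 696951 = -0.00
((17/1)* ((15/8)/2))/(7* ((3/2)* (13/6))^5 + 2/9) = 146880/23393507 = 0.01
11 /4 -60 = -229 /4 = -57.25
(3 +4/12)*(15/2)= 25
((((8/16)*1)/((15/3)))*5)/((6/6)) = 1/2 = 0.50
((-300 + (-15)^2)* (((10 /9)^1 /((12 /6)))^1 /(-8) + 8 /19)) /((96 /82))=-493025 /21888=-22.52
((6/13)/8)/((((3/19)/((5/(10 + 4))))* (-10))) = -19/1456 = -0.01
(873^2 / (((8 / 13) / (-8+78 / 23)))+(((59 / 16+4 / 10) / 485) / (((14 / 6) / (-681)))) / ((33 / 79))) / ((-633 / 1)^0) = -392202734041179 / 68714800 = -5707689.38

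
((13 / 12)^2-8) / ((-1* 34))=983 / 4896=0.20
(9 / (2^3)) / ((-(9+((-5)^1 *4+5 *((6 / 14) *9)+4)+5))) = -63 / 968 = -0.07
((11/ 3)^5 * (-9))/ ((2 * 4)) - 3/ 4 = -161213/ 216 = -746.36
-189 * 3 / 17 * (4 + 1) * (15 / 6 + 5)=-1250.74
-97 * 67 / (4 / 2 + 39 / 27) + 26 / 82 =-2397728 / 1271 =-1886.49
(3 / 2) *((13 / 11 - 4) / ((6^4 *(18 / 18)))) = -31 / 9504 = -0.00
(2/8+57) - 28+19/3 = 427/12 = 35.58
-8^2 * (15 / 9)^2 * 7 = -11200 / 9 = -1244.44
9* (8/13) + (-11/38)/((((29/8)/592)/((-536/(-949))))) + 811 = 413005417/522899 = 789.84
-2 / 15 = -0.13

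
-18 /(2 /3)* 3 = -81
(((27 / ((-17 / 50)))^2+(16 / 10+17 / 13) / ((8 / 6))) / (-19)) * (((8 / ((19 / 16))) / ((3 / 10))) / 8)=-931.99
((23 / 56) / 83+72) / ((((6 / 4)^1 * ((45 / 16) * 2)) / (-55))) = -7362938 / 15687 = -469.37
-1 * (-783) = 783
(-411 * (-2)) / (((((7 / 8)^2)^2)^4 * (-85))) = -231372430856159232 / 2824799098416085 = -81.91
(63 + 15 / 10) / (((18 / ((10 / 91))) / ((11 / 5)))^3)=57233 / 366235506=0.00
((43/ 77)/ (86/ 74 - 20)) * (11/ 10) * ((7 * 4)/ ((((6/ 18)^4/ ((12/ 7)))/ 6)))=-18557424/ 24395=-760.71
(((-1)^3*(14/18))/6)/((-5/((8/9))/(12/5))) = 112/2025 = 0.06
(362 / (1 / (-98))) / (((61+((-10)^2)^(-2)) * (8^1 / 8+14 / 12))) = -43440000 / 161837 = -268.42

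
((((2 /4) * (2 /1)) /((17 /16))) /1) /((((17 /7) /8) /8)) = 7168 /289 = 24.80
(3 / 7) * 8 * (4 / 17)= 0.81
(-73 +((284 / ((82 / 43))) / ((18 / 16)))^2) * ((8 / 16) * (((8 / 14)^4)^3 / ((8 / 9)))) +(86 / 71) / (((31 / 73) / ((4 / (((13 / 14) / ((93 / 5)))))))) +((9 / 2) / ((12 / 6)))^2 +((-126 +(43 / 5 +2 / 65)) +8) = 32383148416477939919 / 237883891496623344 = 136.13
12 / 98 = 6 / 49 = 0.12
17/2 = 8.50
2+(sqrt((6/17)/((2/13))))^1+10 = sqrt(663)/17+12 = 13.51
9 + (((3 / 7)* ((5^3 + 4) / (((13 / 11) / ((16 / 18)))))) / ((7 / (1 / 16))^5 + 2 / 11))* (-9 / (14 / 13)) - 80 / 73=2740467745692779 / 346714291047929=7.90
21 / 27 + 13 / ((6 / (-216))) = -467.22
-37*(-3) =111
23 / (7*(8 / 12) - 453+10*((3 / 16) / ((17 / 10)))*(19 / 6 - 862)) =-9384 / 569395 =-0.02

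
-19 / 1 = -19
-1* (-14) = 14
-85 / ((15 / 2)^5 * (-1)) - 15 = -2277581 / 151875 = -15.00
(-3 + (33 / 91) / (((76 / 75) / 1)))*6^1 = -54819 / 3458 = -15.85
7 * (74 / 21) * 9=222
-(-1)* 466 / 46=233 / 23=10.13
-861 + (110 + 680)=-71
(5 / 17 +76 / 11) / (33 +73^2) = 1347 / 1002694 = 0.00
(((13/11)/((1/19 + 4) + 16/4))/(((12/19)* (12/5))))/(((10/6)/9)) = 4693/8976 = 0.52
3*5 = 15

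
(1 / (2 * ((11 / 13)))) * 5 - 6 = -67 / 22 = -3.05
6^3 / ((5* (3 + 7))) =108 / 25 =4.32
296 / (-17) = -296 / 17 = -17.41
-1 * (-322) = 322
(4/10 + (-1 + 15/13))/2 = 18/65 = 0.28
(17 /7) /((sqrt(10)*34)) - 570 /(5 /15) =-1710+sqrt(10) /140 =-1709.98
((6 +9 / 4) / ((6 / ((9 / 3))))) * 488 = 2013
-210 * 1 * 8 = -1680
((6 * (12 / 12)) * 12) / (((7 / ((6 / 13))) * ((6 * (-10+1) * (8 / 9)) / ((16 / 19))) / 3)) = -432 / 1729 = -0.25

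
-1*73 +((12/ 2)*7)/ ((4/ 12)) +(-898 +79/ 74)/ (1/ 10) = -329904/ 37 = -8916.32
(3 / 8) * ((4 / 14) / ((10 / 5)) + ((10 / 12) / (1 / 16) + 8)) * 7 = 451 / 8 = 56.38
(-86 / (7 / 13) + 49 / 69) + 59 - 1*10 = -53132 / 483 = -110.00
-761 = -761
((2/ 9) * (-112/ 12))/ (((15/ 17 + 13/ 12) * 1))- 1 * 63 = -231175/ 3609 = -64.06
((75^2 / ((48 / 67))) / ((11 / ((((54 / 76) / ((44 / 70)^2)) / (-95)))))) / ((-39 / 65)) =1385015625 / 61502848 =22.52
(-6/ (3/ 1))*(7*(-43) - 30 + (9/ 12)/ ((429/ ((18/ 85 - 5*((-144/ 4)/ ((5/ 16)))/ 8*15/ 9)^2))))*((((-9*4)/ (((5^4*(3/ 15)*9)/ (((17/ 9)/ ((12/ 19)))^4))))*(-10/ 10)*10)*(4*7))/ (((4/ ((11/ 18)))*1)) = 1601503005053651/ 23914845000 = 66966.90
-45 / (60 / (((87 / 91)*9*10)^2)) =-45981675 / 8281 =-5552.67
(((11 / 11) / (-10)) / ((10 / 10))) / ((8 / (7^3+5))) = -87 / 20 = -4.35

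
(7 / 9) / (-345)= -7 / 3105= -0.00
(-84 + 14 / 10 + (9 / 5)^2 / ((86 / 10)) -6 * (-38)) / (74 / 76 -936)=-1190996 / 7639165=-0.16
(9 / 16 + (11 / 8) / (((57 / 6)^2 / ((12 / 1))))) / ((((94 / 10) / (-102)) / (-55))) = 444.82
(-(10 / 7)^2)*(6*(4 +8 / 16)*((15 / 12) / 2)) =-3375 / 98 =-34.44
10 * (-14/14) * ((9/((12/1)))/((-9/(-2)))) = -5/3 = -1.67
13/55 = 0.24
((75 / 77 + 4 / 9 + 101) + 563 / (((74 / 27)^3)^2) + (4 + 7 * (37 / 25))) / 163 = 335999326003904687 / 463715023094769600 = 0.72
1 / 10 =0.10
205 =205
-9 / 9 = -1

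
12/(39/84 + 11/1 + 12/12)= 336/349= 0.96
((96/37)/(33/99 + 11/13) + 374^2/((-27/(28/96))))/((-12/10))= 1040035345/827172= 1257.34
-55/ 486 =-0.11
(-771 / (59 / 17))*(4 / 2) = -26214 / 59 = -444.31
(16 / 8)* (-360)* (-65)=46800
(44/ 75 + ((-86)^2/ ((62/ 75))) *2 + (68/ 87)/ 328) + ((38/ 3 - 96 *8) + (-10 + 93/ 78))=615609674273/ 35937525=17130.00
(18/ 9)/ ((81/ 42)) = 28/ 27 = 1.04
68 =68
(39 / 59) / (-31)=-39 / 1829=-0.02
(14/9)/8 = 7/36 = 0.19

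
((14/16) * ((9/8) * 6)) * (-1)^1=-189/32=-5.91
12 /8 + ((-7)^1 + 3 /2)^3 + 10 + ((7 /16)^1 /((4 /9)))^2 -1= -634495 /4096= -154.91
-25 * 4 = -100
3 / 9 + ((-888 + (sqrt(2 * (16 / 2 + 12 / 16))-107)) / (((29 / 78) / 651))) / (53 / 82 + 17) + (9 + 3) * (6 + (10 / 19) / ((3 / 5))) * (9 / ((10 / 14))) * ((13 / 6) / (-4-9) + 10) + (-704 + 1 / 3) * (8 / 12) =-3192207672523 / 35878365 + 2081898 * sqrt(70) / 41963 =-88557.96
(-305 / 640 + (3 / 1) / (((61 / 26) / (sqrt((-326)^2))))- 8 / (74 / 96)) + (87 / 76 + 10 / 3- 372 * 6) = -29995173637 / 16467072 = -1821.52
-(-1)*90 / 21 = 4.29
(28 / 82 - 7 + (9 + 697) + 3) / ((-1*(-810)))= 14398 / 16605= 0.87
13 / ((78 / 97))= 97 / 6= 16.17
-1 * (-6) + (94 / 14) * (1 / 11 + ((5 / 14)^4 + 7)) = 53.72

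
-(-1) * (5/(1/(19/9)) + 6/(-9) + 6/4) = 205/18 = 11.39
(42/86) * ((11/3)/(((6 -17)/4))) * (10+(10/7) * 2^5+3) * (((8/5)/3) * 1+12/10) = -14248/215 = -66.27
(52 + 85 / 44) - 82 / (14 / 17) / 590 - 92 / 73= 348239383 / 6632780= 52.50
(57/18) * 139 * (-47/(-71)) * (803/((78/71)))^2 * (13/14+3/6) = 28413563393765/127764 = 222390997.42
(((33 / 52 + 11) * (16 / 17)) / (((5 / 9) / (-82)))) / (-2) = 178596 / 221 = 808.13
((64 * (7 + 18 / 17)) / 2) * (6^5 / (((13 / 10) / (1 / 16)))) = 21306240 / 221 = 96408.33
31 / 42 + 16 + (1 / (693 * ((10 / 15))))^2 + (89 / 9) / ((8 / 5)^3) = 174419647 / 9106944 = 19.15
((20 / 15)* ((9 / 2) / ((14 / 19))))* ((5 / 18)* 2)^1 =95 / 21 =4.52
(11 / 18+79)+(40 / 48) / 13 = 79.68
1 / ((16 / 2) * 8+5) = 1 / 69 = 0.01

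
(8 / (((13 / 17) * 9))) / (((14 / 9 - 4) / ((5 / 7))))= -340 / 1001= -0.34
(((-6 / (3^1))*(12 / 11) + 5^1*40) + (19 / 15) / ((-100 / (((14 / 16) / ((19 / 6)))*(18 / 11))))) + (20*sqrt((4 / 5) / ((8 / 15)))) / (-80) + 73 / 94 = 102670539 / 517000- sqrt(6) / 8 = 198.28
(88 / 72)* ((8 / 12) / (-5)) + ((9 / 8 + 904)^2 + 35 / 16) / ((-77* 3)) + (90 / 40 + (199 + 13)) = -2217022121 / 665280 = -3332.46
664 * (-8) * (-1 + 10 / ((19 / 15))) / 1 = -695872 / 19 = -36624.84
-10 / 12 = -5 / 6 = -0.83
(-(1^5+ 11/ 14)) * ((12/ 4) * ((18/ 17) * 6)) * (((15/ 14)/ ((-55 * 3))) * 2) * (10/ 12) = 3375/ 9163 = 0.37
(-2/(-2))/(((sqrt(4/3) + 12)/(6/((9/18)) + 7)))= 171/107 - 19 * sqrt(3)/214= 1.44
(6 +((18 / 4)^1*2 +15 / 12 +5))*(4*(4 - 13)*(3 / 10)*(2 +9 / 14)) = -16983 / 28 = -606.54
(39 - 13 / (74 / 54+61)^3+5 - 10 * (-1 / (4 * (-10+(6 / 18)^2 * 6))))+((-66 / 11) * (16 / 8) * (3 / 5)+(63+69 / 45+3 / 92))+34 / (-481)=112087558517672099 / 1109477421753792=101.03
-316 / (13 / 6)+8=-1792 / 13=-137.85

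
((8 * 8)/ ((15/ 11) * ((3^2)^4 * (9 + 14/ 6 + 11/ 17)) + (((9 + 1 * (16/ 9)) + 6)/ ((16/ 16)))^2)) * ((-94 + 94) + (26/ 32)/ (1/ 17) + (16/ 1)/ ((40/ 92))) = 122660406/ 4069540105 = 0.03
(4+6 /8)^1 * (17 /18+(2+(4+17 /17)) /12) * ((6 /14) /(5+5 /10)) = 95 /168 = 0.57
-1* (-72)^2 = -5184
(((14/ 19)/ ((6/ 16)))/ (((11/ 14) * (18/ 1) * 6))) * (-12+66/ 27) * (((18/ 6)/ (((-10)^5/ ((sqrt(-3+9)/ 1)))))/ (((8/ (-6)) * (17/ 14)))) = -14749 * sqrt(6)/ 3597412500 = -0.00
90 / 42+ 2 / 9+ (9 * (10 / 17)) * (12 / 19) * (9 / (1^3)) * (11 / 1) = 6784087 / 20349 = 333.39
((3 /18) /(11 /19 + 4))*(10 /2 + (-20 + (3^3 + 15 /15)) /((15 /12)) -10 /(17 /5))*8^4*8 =223821824 /22185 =10088.88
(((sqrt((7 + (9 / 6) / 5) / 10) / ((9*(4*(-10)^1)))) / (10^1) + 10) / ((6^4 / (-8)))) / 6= -5 / 486 + sqrt(73) / 34992000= -0.01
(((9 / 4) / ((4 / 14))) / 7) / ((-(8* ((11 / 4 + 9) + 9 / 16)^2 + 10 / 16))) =-12 / 12943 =-0.00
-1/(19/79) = -79/19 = -4.16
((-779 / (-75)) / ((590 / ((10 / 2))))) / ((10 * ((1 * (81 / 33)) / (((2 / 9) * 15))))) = 8569 / 716850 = 0.01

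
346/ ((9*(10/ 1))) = 173/ 45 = 3.84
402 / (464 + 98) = 201 / 281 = 0.72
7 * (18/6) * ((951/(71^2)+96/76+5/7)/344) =2178399/16473988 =0.13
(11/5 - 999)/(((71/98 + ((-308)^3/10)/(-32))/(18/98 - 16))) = 7725200/44740589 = 0.17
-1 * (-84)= 84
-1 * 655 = -655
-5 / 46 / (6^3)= -5 / 9936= -0.00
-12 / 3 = -4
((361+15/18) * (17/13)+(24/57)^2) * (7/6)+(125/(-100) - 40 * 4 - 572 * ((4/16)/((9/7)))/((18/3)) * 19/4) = 302.93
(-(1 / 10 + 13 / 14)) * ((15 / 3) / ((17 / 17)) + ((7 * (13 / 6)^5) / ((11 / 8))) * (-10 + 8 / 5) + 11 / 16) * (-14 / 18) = -145141451 / 89100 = -1628.97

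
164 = 164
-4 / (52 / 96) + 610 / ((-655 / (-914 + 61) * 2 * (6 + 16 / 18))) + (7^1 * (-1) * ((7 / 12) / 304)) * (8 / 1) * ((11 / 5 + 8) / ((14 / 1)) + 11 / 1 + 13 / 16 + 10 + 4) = 91328001247 / 1925888640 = 47.42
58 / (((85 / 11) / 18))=11484 / 85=135.11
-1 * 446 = -446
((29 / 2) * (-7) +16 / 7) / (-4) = 1389 / 56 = 24.80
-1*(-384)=384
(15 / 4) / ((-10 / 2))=-3 / 4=-0.75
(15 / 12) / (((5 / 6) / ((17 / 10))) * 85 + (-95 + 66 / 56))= -105 / 4381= -0.02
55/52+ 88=4631/52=89.06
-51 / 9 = -5.67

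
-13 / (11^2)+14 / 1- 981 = -117020 / 121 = -967.11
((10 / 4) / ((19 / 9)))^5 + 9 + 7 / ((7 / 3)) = 1135350141 / 79235168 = 14.33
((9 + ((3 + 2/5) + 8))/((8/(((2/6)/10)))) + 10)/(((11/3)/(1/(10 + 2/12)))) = 18153/67100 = 0.27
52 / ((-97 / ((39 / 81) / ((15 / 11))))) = -0.19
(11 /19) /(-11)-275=-5226 /19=-275.05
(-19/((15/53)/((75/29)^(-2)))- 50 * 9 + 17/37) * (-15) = 1434744194/208125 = 6893.67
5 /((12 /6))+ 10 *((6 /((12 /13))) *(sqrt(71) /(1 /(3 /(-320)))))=5 /2 - 39 *sqrt(71) /64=-2.63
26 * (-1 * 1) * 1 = -26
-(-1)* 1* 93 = 93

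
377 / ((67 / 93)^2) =3260673 / 4489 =726.37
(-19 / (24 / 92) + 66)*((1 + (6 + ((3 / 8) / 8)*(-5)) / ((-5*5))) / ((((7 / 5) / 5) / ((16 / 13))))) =-50471 / 2184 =-23.11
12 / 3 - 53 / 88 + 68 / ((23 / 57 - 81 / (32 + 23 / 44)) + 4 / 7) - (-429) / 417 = -15854165677 / 392047832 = -40.44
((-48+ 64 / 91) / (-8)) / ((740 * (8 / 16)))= 269 / 16835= 0.02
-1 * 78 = -78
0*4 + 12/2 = 6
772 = 772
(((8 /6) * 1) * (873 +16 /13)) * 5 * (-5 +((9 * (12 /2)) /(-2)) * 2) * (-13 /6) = 6705350 /9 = 745038.89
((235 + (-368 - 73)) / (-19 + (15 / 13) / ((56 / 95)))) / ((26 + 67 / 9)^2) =1735344 / 160583801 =0.01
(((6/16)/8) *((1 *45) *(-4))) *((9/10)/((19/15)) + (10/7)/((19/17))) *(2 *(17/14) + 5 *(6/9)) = -2880405/29792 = -96.68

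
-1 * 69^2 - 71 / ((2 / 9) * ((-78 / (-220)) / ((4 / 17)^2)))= -18074517 / 3757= -4810.89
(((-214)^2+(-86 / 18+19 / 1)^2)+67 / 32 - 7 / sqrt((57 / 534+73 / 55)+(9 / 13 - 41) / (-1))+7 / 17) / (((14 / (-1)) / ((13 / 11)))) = -26350717159 / 6785856+13*sqrt(676117675090) / 116874274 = -3883.09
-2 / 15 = -0.13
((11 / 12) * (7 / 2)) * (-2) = -77 / 12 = -6.42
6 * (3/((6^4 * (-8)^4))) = 1/294912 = 0.00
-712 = -712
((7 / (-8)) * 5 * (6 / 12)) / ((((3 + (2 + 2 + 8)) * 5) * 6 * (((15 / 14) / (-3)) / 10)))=49 / 360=0.14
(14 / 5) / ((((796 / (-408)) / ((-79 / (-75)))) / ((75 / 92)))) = -28203 / 22885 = -1.23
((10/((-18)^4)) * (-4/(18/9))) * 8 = -10/6561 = -0.00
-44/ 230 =-22/ 115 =-0.19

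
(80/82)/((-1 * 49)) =-40/2009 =-0.02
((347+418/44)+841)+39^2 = 5437/2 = 2718.50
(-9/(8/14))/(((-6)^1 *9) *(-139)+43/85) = -5355/2552212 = -0.00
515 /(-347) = -515 /347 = -1.48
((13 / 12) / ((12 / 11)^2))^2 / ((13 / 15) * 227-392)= -12371645 / 2915315712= -0.00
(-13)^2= 169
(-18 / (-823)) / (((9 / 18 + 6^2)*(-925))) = -36 / 55573075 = -0.00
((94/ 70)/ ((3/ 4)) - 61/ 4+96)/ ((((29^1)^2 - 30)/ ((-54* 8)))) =-1248012/ 28385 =-43.97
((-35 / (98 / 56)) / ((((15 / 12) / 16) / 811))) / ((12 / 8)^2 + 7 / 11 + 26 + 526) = -9135104 / 24415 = -374.16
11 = 11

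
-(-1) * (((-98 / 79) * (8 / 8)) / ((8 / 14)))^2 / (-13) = -117649 / 324532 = -0.36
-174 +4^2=-158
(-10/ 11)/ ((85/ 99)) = -18/ 17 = -1.06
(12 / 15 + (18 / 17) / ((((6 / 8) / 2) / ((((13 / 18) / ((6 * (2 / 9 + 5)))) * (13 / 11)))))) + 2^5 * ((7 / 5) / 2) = 1022904 / 43945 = 23.28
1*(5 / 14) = 5 / 14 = 0.36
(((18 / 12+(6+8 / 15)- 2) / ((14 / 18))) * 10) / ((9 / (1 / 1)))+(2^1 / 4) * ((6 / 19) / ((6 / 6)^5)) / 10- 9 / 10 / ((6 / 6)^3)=15431 / 1995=7.73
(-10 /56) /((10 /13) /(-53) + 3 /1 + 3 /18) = -0.06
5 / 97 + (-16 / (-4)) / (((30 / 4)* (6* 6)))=869 / 13095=0.07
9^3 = 729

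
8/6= 4/3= 1.33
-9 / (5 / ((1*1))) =-9 / 5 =-1.80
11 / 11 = 1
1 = 1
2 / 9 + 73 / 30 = 239 / 90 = 2.66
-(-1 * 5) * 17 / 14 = 6.07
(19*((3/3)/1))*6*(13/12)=247/2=123.50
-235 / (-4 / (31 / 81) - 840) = 7285 / 26364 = 0.28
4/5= 0.80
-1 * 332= -332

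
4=4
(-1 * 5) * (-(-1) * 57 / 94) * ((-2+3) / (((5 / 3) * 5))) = -171 / 470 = -0.36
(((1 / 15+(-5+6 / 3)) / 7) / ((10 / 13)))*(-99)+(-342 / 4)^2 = 5154927 / 700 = 7364.18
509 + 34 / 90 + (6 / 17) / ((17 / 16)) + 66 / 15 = 1337200 / 2601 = 514.11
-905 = -905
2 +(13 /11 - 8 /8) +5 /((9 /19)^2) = 21799 /891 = 24.47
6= 6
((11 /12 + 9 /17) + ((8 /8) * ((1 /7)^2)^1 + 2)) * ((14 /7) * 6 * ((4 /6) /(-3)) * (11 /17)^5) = -11161156402 /10644667929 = -1.05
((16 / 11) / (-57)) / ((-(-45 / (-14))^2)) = 3136 / 1269675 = 0.00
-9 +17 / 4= -19 / 4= -4.75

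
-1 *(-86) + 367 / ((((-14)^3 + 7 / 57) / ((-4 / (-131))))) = 1761929990 / 20488531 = 86.00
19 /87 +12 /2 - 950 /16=-36997 /696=-53.16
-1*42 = -42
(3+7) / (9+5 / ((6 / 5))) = 0.76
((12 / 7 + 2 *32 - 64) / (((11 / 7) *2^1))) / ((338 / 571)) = 1713 / 1859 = 0.92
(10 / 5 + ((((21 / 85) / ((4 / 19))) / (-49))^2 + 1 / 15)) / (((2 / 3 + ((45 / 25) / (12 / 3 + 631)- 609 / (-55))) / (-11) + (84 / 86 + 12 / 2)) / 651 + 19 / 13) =28064025650415183 / 19964489453572496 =1.41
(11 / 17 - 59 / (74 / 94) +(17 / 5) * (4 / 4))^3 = -11086136052888833 / 31107273625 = -356384.05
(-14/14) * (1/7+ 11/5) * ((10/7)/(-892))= 41/10927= 0.00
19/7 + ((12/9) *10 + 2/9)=1025/63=16.27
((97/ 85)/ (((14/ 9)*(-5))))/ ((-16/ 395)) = 68967/ 19040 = 3.62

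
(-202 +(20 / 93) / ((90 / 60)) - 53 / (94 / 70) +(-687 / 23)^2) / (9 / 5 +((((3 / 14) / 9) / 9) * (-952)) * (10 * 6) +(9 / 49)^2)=-27100769832395 / 6215611935761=-4.36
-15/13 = -1.15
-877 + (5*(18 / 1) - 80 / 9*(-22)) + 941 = 3146 / 9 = 349.56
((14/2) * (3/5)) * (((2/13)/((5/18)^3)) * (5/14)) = 17496/1625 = 10.77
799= 799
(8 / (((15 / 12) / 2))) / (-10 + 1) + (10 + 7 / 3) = 491 / 45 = 10.91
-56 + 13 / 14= -771 / 14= -55.07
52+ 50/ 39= 2078/ 39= 53.28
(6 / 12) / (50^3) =1 / 250000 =0.00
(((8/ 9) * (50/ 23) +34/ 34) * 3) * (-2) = -1214/ 69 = -17.59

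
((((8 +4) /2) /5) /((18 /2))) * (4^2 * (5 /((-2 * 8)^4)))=1 /6144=0.00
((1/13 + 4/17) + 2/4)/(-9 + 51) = 0.02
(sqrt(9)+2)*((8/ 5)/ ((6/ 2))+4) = 68/ 3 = 22.67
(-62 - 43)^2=11025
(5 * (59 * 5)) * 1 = 1475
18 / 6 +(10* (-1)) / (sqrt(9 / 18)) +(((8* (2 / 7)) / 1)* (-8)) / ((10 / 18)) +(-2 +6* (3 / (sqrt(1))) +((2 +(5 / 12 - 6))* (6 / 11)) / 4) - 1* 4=-56681 / 3080 - 10* sqrt(2)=-32.55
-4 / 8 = -1 / 2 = -0.50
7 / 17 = 0.41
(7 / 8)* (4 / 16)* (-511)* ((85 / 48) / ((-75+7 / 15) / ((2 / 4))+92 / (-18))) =4560675 / 3552256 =1.28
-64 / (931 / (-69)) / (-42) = -736 / 6517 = -0.11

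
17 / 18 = 0.94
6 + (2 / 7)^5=100874 / 16807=6.00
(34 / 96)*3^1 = 17 / 16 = 1.06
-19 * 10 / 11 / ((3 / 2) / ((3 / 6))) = -190 / 33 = -5.76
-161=-161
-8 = -8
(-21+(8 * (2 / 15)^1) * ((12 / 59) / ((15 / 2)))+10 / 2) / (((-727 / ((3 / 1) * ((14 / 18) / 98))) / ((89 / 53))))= 449272 / 511499025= 0.00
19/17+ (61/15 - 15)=-2503/255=-9.82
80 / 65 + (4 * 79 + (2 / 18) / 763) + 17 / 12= 113783953 / 357084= 318.65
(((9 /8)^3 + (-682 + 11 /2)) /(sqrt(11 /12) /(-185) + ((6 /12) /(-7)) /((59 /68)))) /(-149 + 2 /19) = -1578042773490225 /28540034775232 + 69075958182455 * sqrt(33) /114160139100928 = -51.82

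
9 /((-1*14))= -9 /14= -0.64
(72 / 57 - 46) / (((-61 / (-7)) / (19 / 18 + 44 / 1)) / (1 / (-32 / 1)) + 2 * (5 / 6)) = 14476350 / 1463437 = 9.89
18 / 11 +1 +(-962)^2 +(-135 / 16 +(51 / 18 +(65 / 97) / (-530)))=2512061555533 / 2714448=925441.03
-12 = -12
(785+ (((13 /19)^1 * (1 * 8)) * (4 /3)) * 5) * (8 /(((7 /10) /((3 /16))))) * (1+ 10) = 19363.72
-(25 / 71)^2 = -625 / 5041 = -0.12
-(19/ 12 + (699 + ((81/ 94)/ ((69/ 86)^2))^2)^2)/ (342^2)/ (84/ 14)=-2252033791680837537088159/ 3218094761800702040928288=-0.70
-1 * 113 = -113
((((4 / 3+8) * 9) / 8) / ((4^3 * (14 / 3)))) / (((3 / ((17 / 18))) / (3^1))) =17 / 512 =0.03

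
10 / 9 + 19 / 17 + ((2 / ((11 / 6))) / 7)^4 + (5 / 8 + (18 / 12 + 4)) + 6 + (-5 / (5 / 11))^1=144328614169 / 43027322184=3.35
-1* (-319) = 319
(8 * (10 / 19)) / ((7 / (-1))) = -80 / 133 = -0.60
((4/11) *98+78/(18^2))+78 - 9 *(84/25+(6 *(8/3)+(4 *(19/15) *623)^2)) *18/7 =-4793942856959/20790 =-230588882.01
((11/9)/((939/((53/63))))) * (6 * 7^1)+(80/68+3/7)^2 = 941414519/359023833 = 2.62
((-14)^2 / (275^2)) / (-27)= -196 / 2041875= -0.00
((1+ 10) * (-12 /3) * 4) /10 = -88 /5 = -17.60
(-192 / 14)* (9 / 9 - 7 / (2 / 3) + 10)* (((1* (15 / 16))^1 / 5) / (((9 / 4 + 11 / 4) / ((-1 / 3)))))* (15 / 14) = 9 / 98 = 0.09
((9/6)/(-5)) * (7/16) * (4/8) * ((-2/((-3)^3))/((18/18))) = -7/1440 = -0.00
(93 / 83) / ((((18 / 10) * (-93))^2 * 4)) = 25 / 2500956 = 0.00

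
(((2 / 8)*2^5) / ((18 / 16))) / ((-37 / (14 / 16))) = -56 / 333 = -0.17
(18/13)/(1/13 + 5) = 3/11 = 0.27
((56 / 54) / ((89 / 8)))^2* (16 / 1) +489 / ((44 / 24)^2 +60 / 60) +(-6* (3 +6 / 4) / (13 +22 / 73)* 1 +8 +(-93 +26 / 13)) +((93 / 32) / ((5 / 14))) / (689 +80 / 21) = 27.25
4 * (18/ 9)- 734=-726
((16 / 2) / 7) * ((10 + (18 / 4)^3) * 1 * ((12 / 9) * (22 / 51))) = 71192 / 1071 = 66.47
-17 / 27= -0.63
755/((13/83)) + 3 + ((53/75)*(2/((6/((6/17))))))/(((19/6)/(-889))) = 503884716/104975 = 4800.04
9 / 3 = 3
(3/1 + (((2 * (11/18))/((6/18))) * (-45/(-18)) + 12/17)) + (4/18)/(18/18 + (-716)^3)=1445856016537/112320878670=12.87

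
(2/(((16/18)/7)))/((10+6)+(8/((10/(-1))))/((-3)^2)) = 2835/2864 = 0.99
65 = 65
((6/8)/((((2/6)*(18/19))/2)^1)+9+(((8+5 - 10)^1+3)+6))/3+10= 223/12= 18.58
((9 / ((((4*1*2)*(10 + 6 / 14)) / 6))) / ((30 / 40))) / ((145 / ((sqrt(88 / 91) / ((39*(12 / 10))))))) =sqrt(2002) / 357773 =0.00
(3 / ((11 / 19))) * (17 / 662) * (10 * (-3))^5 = -11773350000 / 3641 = -3233548.48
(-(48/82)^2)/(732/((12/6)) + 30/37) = -592/633737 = -0.00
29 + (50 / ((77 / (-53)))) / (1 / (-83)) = 222183 / 77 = 2885.49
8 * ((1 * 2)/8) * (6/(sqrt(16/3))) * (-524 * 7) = -11004 * sqrt(3) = -19059.49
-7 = -7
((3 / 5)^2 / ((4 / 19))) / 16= 171 / 1600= 0.11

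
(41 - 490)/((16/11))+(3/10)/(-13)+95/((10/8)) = -242019/1040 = -232.71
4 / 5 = 0.80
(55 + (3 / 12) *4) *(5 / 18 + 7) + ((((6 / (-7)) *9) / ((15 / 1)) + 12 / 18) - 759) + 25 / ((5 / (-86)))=-246107 / 315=-781.29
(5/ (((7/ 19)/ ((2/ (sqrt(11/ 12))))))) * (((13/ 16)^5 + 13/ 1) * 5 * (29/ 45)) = 38577661655 * sqrt(33)/ 181665792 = 1219.89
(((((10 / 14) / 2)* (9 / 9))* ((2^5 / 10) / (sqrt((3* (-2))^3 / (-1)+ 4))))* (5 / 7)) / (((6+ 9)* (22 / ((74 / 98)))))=74* sqrt(55) / 4357815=0.00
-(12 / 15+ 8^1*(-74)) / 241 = 2956 / 1205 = 2.45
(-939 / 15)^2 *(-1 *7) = -685783 / 25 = -27431.32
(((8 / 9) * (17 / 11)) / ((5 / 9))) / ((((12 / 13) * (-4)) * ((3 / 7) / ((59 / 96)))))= -91273 / 95040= -0.96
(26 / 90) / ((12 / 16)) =52 / 135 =0.39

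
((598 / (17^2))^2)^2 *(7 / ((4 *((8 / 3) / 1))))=167843314821 / 13951514882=12.03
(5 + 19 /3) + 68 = 238 /3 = 79.33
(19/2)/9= 19/18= 1.06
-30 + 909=879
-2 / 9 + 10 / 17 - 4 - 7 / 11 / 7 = -6269 / 1683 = -3.72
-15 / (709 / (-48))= 720 / 709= 1.02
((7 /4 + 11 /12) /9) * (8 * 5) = 320 /27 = 11.85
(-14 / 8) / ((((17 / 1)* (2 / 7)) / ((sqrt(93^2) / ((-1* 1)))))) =4557 / 136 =33.51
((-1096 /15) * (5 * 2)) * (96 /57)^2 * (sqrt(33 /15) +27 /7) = -20201472 /2527 - 2244608 * sqrt(55) /5415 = -11068.39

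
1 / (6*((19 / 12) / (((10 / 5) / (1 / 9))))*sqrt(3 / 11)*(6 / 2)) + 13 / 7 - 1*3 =-8 / 7 + 4*sqrt(33) / 19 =0.07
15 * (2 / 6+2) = 35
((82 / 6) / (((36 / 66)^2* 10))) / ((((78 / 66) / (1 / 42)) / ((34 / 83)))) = 927707 / 24471720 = 0.04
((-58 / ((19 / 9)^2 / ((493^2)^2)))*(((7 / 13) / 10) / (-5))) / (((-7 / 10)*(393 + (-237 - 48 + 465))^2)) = -30836010161322 / 856026665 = -36022.25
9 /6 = 3 /2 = 1.50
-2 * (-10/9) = 20/9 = 2.22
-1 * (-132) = 132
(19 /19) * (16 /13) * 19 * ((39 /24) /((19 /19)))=38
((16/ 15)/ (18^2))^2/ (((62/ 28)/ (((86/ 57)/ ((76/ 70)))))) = 67424/ 9912260385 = 0.00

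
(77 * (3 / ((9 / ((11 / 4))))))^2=717409 / 144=4982.01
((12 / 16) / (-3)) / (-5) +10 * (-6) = -1199 / 20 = -59.95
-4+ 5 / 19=-3.74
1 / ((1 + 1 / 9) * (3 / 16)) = 4.80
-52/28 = -13/7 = -1.86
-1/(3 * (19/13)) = -13/57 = -0.23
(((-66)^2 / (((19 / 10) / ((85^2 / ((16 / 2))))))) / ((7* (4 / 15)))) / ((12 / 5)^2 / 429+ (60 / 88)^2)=7735252078125 / 3335507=2319063.36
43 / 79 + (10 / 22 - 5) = -3477 / 869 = -4.00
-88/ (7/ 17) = -213.71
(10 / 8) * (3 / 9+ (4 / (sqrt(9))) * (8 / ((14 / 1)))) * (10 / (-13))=-575 / 546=-1.05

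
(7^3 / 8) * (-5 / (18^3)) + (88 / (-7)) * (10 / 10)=-4117733 / 326592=-12.61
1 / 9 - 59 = -530 / 9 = -58.89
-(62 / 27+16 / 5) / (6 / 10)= -742 / 81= -9.16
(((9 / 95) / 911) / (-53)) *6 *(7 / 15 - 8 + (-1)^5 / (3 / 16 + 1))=42966 / 435754075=0.00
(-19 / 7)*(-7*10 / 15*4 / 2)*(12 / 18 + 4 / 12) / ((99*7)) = 76 / 2079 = 0.04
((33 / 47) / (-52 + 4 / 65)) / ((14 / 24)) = -6435 / 277676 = -0.02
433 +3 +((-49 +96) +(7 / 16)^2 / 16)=1978417 / 4096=483.01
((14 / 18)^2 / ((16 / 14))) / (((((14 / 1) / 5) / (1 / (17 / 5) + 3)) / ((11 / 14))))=2695 / 5508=0.49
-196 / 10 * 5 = -98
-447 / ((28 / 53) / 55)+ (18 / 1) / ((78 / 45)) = -16935285 / 364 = -46525.51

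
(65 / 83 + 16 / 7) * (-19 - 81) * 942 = -167958600 / 581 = -289085.37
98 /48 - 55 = -1271 /24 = -52.96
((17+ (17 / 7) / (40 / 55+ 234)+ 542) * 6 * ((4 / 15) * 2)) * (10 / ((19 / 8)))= 1293254784 / 171703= 7531.93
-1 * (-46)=46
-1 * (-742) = 742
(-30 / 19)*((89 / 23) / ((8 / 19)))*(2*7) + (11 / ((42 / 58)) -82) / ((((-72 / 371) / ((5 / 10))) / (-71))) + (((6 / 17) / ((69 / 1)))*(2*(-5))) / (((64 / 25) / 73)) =-12425.65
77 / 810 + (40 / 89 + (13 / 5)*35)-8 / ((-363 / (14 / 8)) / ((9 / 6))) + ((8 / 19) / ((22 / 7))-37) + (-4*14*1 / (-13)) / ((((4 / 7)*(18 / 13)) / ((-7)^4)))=2175576877987 / 165734910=13126.85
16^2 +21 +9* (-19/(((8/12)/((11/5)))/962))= -2712898/5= -542579.60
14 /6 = 7 /3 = 2.33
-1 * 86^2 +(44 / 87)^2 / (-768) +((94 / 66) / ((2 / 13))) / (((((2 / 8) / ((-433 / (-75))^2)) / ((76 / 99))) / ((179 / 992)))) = -55384566746973419 / 7665656130000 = -7225.03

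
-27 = -27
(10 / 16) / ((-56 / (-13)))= 65 / 448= 0.15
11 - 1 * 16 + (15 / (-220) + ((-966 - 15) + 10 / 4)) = -43277 / 44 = -983.57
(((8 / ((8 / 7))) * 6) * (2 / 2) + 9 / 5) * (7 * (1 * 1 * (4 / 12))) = 511 / 5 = 102.20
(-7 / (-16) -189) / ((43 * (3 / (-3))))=3017 / 688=4.39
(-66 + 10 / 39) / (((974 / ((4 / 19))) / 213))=-3.03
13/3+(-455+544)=280/3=93.33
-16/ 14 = -8/ 7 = -1.14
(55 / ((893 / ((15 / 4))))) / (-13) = -825 / 46436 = -0.02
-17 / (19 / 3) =-51 / 19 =-2.68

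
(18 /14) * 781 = 7029 /7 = 1004.14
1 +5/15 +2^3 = 28/3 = 9.33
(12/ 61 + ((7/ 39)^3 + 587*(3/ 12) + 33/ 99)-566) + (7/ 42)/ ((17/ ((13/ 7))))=-721156255135/ 1722386484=-418.70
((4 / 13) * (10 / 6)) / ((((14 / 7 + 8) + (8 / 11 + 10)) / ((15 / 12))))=0.03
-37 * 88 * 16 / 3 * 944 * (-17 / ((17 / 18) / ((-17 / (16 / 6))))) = -1881082368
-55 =-55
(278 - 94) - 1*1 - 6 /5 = 909 /5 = 181.80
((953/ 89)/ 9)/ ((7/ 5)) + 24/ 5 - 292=-8027827/ 28035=-286.35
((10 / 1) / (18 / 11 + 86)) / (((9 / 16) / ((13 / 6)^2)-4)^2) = 12566840 / 1658111089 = 0.01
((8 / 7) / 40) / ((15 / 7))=1 / 75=0.01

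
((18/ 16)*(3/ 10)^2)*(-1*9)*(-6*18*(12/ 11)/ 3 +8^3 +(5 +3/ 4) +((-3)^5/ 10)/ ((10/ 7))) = -185025303/ 440000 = -420.51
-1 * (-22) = 22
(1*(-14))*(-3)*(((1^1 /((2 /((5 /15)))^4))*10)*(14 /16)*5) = 1225 /864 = 1.42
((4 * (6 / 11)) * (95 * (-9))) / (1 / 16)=-328320 / 11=-29847.27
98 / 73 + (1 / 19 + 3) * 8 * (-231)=-7822570 / 1387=-5639.92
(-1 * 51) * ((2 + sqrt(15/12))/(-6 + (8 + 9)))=-102/11- 51 * sqrt(5)/22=-14.46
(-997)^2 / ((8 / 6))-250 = 2981027 / 4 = 745256.75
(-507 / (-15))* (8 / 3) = 1352 / 15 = 90.13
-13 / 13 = -1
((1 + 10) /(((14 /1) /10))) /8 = 55 /56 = 0.98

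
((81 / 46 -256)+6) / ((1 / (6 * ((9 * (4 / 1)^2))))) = -4933008 / 23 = -214478.61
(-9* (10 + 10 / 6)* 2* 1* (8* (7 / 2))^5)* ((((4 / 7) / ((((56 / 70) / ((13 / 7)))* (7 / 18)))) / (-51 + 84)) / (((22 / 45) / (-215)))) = 19879292160000 / 121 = 164291670743.80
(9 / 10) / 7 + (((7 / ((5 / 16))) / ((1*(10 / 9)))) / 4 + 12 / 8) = 1167 / 175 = 6.67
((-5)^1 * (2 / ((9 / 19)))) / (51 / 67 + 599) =-6365 / 180828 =-0.04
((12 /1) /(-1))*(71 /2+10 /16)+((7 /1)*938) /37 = -18947 /74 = -256.04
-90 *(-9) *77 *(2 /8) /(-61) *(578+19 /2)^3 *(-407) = 20589877246640625 /976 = 21096185703525.23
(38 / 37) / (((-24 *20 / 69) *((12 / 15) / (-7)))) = 3059 / 2368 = 1.29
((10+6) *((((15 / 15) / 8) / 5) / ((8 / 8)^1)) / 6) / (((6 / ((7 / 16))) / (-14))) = -49 / 720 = -0.07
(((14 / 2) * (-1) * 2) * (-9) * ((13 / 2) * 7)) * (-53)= -303849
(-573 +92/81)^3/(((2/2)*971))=-99387960734161/516029211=-192601.42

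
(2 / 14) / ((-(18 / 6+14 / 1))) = -1 / 119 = -0.01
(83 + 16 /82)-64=787 /41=19.20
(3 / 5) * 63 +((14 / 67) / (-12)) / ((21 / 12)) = 37979 / 1005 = 37.79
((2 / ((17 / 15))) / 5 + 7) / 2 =125 / 34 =3.68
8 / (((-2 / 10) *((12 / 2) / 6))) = -40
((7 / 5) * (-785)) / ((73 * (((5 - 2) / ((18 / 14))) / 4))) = -1884 / 73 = -25.81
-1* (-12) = 12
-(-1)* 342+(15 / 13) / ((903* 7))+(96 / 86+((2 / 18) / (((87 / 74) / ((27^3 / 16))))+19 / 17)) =49747543091 / 108030104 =460.50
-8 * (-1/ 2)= 4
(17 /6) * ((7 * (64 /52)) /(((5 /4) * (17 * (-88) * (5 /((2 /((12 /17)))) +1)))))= -476 /100815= -0.00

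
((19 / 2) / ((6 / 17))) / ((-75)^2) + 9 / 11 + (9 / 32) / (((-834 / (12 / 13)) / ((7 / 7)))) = 0.82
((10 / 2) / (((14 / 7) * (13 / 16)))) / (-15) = -8 / 39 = -0.21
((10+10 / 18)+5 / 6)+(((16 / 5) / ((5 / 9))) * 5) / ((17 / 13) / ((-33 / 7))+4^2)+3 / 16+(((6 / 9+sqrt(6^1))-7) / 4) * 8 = 3600919 / 4856400+2 * sqrt(6) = 5.64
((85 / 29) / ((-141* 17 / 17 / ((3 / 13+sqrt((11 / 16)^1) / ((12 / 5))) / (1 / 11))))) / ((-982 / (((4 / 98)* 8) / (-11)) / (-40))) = 27200 / 426301421+8500* sqrt(11) / 295131753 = 0.00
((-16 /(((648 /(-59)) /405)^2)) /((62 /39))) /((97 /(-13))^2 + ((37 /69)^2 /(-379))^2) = -1867540919962509800775 /7597486494414355184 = -245.81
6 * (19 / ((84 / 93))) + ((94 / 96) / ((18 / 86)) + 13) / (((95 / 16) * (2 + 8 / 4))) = 9118169 / 71820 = 126.96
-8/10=-4/5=-0.80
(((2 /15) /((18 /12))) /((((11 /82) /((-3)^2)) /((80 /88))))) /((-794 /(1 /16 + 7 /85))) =-8077 /8166290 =-0.00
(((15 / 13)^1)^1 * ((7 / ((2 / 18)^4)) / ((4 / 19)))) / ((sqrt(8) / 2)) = 13089195 * sqrt(2) / 104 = 177989.59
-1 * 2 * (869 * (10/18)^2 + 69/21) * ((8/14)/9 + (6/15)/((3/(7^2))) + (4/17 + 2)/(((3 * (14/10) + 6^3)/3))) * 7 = -25189.88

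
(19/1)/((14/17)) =23.07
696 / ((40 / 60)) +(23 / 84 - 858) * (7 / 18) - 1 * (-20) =730.44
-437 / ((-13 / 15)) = 6555 / 13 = 504.23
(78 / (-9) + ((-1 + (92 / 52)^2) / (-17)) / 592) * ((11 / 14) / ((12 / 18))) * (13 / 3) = -60805657 / 1373736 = -44.26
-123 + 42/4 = -225/2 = -112.50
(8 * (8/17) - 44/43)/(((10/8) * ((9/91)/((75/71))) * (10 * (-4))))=-30394/51901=-0.59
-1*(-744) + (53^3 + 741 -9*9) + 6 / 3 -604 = 149679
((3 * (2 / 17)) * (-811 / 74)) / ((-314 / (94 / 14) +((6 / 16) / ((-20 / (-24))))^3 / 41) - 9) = 37507128000 / 540722200573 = 0.07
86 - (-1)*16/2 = 94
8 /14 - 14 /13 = -46 /91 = -0.51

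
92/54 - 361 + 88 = -7325/27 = -271.30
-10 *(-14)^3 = 27440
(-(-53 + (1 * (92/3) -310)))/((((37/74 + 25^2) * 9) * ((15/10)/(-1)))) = -3988/101331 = -0.04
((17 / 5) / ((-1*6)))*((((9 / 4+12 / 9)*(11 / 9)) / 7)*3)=-8041 / 7560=-1.06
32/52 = 8/13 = 0.62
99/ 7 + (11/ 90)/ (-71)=632533/ 44730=14.14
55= 55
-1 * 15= -15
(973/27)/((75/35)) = 6811/405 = 16.82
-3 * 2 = -6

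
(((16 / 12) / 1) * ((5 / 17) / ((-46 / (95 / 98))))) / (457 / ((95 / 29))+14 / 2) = -45125 / 799964886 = -0.00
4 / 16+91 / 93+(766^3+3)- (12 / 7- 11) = 1170381105175 / 2604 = 449455109.51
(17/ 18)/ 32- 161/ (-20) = 23269/ 2880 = 8.08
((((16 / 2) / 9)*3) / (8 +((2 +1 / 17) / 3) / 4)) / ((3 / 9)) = 1632 / 1667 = 0.98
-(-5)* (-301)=-1505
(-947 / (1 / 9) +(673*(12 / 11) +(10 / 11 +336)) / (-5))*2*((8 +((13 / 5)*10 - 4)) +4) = -32677196 / 55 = -594130.84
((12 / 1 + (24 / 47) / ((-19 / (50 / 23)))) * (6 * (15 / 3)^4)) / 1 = 919755000 / 20539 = 44780.90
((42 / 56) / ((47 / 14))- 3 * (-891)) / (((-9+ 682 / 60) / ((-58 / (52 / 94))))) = -109308105 / 923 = -118426.98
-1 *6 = -6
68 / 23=2.96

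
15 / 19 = 0.79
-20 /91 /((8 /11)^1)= -55 /182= -0.30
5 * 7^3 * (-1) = -1715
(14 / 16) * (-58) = -203 / 4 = -50.75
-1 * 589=-589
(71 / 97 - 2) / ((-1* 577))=123 / 55969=0.00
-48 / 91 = -0.53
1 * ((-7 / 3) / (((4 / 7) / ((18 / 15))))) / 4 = -49 / 40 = -1.22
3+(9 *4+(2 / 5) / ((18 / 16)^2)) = 15923 / 405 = 39.32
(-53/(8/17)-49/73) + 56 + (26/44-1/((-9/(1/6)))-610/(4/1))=-36283033/173448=-209.19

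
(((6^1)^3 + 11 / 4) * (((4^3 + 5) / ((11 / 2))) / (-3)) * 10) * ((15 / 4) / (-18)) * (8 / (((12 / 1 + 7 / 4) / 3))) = 402500 / 121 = 3326.45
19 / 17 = 1.12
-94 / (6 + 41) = -2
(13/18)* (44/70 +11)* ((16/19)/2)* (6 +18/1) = 169312/1995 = 84.87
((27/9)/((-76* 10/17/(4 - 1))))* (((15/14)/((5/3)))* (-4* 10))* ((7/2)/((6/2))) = 459/76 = 6.04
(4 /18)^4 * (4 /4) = 16 /6561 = 0.00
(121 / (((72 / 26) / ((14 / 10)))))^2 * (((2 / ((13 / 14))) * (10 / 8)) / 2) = 65284219 / 12960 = 5037.36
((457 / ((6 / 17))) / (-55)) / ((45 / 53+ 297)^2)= -0.00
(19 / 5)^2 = 361 / 25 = 14.44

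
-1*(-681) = 681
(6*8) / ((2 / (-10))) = -240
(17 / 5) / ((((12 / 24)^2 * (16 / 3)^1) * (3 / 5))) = 17 / 4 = 4.25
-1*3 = -3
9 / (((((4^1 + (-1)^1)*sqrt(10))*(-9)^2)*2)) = sqrt(10) / 540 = 0.01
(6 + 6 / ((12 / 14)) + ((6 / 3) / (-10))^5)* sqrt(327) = 40624* sqrt(327) / 3125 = 235.08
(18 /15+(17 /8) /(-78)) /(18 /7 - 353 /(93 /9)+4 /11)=-8734033 /232555440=-0.04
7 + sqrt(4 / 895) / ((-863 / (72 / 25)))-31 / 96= 641 / 96-144 * sqrt(895) / 19309625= 6.68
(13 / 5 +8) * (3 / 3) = 10.60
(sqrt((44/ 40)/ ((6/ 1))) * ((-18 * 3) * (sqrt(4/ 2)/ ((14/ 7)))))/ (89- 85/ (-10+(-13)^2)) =-1431 * sqrt(330)/ 140660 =-0.18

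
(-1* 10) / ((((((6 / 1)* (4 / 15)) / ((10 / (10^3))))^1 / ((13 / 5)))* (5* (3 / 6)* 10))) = -13 / 2000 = -0.01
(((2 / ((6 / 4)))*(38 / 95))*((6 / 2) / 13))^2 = 64 / 4225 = 0.02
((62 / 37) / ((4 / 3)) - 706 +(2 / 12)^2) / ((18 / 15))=-4693405 / 7992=-587.26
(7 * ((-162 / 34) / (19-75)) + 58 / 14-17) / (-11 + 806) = -3891 / 252280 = -0.02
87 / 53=1.64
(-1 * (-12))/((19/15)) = 180/19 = 9.47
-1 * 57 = -57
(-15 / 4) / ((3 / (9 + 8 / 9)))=-445 / 36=-12.36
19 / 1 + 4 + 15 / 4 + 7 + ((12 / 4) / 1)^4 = 114.75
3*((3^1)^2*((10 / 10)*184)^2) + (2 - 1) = 914113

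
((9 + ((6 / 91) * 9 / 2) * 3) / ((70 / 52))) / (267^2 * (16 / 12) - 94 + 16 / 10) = 300 / 3877517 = 0.00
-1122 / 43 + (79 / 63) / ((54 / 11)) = -3779677 / 146286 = -25.84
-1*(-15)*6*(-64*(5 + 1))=-34560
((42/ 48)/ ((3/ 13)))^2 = 8281/ 576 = 14.38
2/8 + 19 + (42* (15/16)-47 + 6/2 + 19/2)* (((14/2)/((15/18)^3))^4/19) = 102273038314727/18554687500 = 5511.98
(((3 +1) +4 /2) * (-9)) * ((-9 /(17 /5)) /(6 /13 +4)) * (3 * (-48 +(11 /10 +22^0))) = -255879 /58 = -4411.71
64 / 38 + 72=1400 / 19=73.68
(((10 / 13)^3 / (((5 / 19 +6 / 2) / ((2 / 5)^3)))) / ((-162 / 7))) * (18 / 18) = -0.00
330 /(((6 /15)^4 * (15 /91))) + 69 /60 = 3128171 /40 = 78204.28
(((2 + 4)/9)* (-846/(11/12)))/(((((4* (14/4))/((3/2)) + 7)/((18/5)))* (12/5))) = -30456/539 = -56.50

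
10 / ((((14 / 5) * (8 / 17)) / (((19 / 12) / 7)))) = 8075 / 4704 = 1.72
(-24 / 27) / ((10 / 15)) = -4 / 3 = -1.33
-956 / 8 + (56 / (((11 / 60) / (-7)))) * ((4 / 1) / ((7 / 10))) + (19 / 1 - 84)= -272859 / 22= -12402.68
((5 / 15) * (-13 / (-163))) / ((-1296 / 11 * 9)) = -143 / 5703696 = -0.00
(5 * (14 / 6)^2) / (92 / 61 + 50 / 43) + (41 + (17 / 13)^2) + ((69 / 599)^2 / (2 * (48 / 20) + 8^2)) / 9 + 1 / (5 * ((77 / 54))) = 13429609043920760303 / 253187446191399720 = 53.04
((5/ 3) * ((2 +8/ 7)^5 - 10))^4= 4767069507919323498902410000/ 79792266297612001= 59743503087.62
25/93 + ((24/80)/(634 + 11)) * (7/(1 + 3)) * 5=43651/159960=0.27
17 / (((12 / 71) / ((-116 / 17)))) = -2059 / 3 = -686.33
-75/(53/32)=-2400/53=-45.28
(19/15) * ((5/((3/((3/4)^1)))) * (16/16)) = 19/12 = 1.58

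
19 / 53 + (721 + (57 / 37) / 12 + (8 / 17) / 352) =529149551 / 733414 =721.49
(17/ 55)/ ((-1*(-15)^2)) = -17/ 12375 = -0.00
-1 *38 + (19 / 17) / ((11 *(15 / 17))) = -6251 / 165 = -37.88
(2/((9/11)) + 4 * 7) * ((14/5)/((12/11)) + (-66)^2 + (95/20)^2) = 144051527/1080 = 133381.04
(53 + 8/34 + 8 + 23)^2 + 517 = 2200037/289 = 7612.58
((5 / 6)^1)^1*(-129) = -215 / 2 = -107.50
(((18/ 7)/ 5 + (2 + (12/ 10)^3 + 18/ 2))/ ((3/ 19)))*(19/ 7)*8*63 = 100389768/ 875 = 114731.16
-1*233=-233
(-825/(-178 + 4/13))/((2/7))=65/4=16.25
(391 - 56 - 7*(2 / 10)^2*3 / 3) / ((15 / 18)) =50208 / 125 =401.66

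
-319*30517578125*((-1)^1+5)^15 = -10452992000000000000000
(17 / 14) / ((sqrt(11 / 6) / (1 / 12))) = 17 * sqrt(66) / 1848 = 0.07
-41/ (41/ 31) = -31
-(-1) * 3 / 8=3 / 8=0.38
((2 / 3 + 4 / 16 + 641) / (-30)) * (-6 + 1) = 7703 / 72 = 106.99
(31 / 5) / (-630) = -31 / 3150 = -0.01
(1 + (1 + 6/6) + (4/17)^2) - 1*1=594/289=2.06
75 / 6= 25 / 2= 12.50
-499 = -499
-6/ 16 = -3/ 8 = -0.38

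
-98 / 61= -1.61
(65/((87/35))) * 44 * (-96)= -3203200/29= -110455.17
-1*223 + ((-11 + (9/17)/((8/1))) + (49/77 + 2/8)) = -348639/1496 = -233.05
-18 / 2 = -9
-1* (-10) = 10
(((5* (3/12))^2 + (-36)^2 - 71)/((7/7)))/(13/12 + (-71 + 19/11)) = -647625/36004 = -17.99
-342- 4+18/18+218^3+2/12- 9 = 62159269/6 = 10359878.17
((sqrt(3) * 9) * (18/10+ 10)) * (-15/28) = -1593 * sqrt(3)/28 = -98.54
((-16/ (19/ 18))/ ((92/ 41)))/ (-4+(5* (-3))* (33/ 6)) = 5904/ 75601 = 0.08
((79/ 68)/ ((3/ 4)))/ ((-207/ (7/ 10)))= -553/ 105570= -0.01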